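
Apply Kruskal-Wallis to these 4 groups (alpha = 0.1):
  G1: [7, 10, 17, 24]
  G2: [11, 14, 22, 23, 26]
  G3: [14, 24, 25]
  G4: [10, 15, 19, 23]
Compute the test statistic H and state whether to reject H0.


Step 1: Combine all N = 16 observations and assign midranks.
sorted (value, group, rank): (7,G1,1), (10,G1,2.5), (10,G4,2.5), (11,G2,4), (14,G2,5.5), (14,G3,5.5), (15,G4,7), (17,G1,8), (19,G4,9), (22,G2,10), (23,G2,11.5), (23,G4,11.5), (24,G1,13.5), (24,G3,13.5), (25,G3,15), (26,G2,16)
Step 2: Sum ranks within each group.
R_1 = 25 (n_1 = 4)
R_2 = 47 (n_2 = 5)
R_3 = 34 (n_3 = 3)
R_4 = 30 (n_4 = 4)
Step 3: H = 12/(N(N+1)) * sum(R_i^2/n_i) - 3(N+1)
     = 12/(16*17) * (25^2/4 + 47^2/5 + 34^2/3 + 30^2/4) - 3*17
     = 0.044118 * 1208.38 - 51
     = 2.311029.
Step 4: Ties present; correction factor C = 1 - 24/(16^3 - 16) = 0.994118. Corrected H = 2.311029 / 0.994118 = 2.324704.
Step 5: Under H0, H ~ chi^2(3); p-value = 0.507805.
Step 6: alpha = 0.1. fail to reject H0.

H = 2.3247, df = 3, p = 0.507805, fail to reject H0.


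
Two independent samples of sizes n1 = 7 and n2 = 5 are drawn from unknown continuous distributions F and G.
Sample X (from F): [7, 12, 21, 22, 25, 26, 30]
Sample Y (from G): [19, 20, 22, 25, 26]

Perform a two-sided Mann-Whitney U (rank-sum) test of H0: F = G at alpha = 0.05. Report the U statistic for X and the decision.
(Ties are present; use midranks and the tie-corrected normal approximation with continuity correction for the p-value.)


Step 1: Combine and sort all 12 observations; assign midranks.
sorted (value, group): (7,X), (12,X), (19,Y), (20,Y), (21,X), (22,X), (22,Y), (25,X), (25,Y), (26,X), (26,Y), (30,X)
ranks: 7->1, 12->2, 19->3, 20->4, 21->5, 22->6.5, 22->6.5, 25->8.5, 25->8.5, 26->10.5, 26->10.5, 30->12
Step 2: Rank sum for X: R1 = 1 + 2 + 5 + 6.5 + 8.5 + 10.5 + 12 = 45.5.
Step 3: U_X = R1 - n1(n1+1)/2 = 45.5 - 7*8/2 = 45.5 - 28 = 17.5.
       U_Y = n1*n2 - U_X = 35 - 17.5 = 17.5.
Step 4: Ties are present, so use the tie-corrected normal approximation (with continuity correction) for the p-value.
Step 5: p-value = 1.000000; compare to alpha = 0.05. fail to reject H0.

U_X = 17.5, p = 1.000000, fail to reject H0 at alpha = 0.05.


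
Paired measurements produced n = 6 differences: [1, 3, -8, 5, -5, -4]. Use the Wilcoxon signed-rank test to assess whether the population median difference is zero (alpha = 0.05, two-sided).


Step 1: Drop any zero differences (none here) and take |d_i|.
|d| = [1, 3, 8, 5, 5, 4]
Step 2: Midrank |d_i| (ties get averaged ranks).
ranks: |1|->1, |3|->2, |8|->6, |5|->4.5, |5|->4.5, |4|->3
Step 3: Attach original signs; sum ranks with positive sign and with negative sign.
W+ = 1 + 2 + 4.5 = 7.5
W- = 6 + 4.5 + 3 = 13.5
(Check: W+ + W- = 21 should equal n(n+1)/2 = 21.)
Step 4: Test statistic W = min(W+, W-) = 7.5.
Step 5: Ties in |d|, so use the tie-corrected normal approximation.
        E[W] = n(n+1)/4 = 6*7/4 = 10.5.
        Tie groups: |d|=5 (t=2); sum(t^3 - t) = 6.
        Var[W] = n(n+1)(2n+1)/24 - sum(t^3-t)/48 = 546/24 - 6/48 = 22.625.
        z = (W - E[W]) / sqrt(Var[W]) = (7.5 - 10.5) / 4.7566 = -0.6307.
        Two-sided p = 2*Phi(z) = 0.528233.
Step 6: alpha = 0.05. fail to reject H0.

W+ = 7.5, W- = 13.5, W = min = 7.5, p = 0.528233, fail to reject H0.


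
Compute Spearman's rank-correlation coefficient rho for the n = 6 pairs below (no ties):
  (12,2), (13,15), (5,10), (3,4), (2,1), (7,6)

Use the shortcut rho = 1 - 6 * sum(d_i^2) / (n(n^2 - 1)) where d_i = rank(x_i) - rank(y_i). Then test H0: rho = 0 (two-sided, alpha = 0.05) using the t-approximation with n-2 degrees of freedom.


Step 1: Rank x and y separately (midranks; no ties here).
rank(x): 12->5, 13->6, 5->3, 3->2, 2->1, 7->4
rank(y): 2->2, 15->6, 10->5, 4->3, 1->1, 6->4
Step 2: d_i = R_x(i) - R_y(i); compute d_i^2.
  (5-2)^2=9, (6-6)^2=0, (3-5)^2=4, (2-3)^2=1, (1-1)^2=0, (4-4)^2=0
sum(d^2) = 14.
Step 3: rho = 1 - 6*14 / (6*(6^2 - 1)) = 1 - 84/210 = 0.600000.
Step 4: Under H0, t = rho * sqrt((n-2)/(1-rho^2)) = 1.5000 ~ t(4).
Step 5: Two-sided p-value from the t-distribution with 4 df = 0.208000.
Step 6: alpha = 0.05. fail to reject H0.

rho = 0.6000, p = 0.208000, fail to reject H0 at alpha = 0.05.


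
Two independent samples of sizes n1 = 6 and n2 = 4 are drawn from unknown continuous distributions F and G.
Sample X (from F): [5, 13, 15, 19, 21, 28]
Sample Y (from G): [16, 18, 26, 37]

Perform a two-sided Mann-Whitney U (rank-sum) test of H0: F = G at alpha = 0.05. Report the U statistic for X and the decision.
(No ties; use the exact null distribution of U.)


Step 1: Combine and sort all 10 observations; assign midranks.
sorted (value, group): (5,X), (13,X), (15,X), (16,Y), (18,Y), (19,X), (21,X), (26,Y), (28,X), (37,Y)
ranks: 5->1, 13->2, 15->3, 16->4, 18->5, 19->6, 21->7, 26->8, 28->9, 37->10
Step 2: Rank sum for X: R1 = 1 + 2 + 3 + 6 + 7 + 9 = 28.
Step 3: U_X = R1 - n1(n1+1)/2 = 28 - 6*7/2 = 28 - 21 = 7.
       U_Y = n1*n2 - U_X = 24 - 7 = 17.
Step 4: No ties, so the exact null distribution of U (based on enumerating the C(10,6) = 210 equally likely rank assignments) gives the two-sided p-value.
Step 5: p-value = 0.352381; compare to alpha = 0.05. fail to reject H0.

U_X = 7, p = 0.352381, fail to reject H0 at alpha = 0.05.


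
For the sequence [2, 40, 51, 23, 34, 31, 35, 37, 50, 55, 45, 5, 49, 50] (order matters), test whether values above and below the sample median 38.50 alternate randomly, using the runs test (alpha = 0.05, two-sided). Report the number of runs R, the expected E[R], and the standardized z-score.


Step 1: Compute median = 38.50; label A = above, B = below.
Labels in order: BAABBBBBAAABAA  (n_A = 7, n_B = 7)
Step 2: Count runs R = 6.
Step 3: Under H0 (random ordering), E[R] = 2*n_A*n_B/(n_A+n_B) + 1 = 2*7*7/14 + 1 = 8.0000.
        Var[R] = 2*n_A*n_B*(2*n_A*n_B - n_A - n_B) / ((n_A+n_B)^2 * (n_A+n_B-1)) = 8232/2548 = 3.2308.
        SD[R] = 1.7974.
Step 4: Continuity-corrected z = (R + 0.5 - E[R]) / SD[R] = (6 + 0.5 - 8.0000) / 1.7974 = -0.8345.
Step 5: Two-sided p-value via normal approximation = 2*(1 - Phi(|z|)) = 0.403986.
Step 6: alpha = 0.05. fail to reject H0.

R = 6, z = -0.8345, p = 0.403986, fail to reject H0.


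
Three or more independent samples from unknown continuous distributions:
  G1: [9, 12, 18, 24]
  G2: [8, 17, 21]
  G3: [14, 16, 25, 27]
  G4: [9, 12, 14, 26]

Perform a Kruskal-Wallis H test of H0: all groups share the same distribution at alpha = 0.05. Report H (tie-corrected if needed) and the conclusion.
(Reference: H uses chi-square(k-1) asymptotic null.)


Step 1: Combine all N = 15 observations and assign midranks.
sorted (value, group, rank): (8,G2,1), (9,G1,2.5), (9,G4,2.5), (12,G1,4.5), (12,G4,4.5), (14,G3,6.5), (14,G4,6.5), (16,G3,8), (17,G2,9), (18,G1,10), (21,G2,11), (24,G1,12), (25,G3,13), (26,G4,14), (27,G3,15)
Step 2: Sum ranks within each group.
R_1 = 29 (n_1 = 4)
R_2 = 21 (n_2 = 3)
R_3 = 42.5 (n_3 = 4)
R_4 = 27.5 (n_4 = 4)
Step 3: H = 12/(N(N+1)) * sum(R_i^2/n_i) - 3(N+1)
     = 12/(15*16) * (29^2/4 + 21^2/3 + 42.5^2/4 + 27.5^2/4) - 3*16
     = 0.050000 * 997.875 - 48
     = 1.893750.
Step 4: Ties present; correction factor C = 1 - 18/(15^3 - 15) = 0.994643. Corrected H = 1.893750 / 0.994643 = 1.903950.
Step 5: Under H0, H ~ chi^2(3); p-value = 0.592580.
Step 6: alpha = 0.05. fail to reject H0.

H = 1.9039, df = 3, p = 0.592580, fail to reject H0.


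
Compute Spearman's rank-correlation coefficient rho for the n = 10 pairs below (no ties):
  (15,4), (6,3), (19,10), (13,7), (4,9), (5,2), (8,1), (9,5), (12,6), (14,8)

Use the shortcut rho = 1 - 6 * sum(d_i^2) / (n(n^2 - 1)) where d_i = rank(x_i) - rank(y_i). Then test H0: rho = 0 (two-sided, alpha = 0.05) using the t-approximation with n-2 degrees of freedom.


Step 1: Rank x and y separately (midranks; no ties here).
rank(x): 15->9, 6->3, 19->10, 13->7, 4->1, 5->2, 8->4, 9->5, 12->6, 14->8
rank(y): 4->4, 3->3, 10->10, 7->7, 9->9, 2->2, 1->1, 5->5, 6->6, 8->8
Step 2: d_i = R_x(i) - R_y(i); compute d_i^2.
  (9-4)^2=25, (3-3)^2=0, (10-10)^2=0, (7-7)^2=0, (1-9)^2=64, (2-2)^2=0, (4-1)^2=9, (5-5)^2=0, (6-6)^2=0, (8-8)^2=0
sum(d^2) = 98.
Step 3: rho = 1 - 6*98 / (10*(10^2 - 1)) = 1 - 588/990 = 0.406061.
Step 4: Under H0, t = rho * sqrt((n-2)/(1-rho^2)) = 1.2568 ~ t(8).
Step 5: Two-sided p-value from the t-distribution with 8 df = 0.244282.
Step 6: alpha = 0.05. fail to reject H0.

rho = 0.4061, p = 0.244282, fail to reject H0 at alpha = 0.05.


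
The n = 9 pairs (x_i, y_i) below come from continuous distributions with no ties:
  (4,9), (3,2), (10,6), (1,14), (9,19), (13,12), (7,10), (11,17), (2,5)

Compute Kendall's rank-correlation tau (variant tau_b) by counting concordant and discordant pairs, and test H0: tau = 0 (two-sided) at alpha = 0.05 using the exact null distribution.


Step 1: Enumerate the 36 unordered pairs (i,j) with i<j and classify each by sign(x_j-x_i) * sign(y_j-y_i).
  (1,2):dx=-1,dy=-7->C; (1,3):dx=+6,dy=-3->D; (1,4):dx=-3,dy=+5->D; (1,5):dx=+5,dy=+10->C
  (1,6):dx=+9,dy=+3->C; (1,7):dx=+3,dy=+1->C; (1,8):dx=+7,dy=+8->C; (1,9):dx=-2,dy=-4->C
  (2,3):dx=+7,dy=+4->C; (2,4):dx=-2,dy=+12->D; (2,5):dx=+6,dy=+17->C; (2,6):dx=+10,dy=+10->C
  (2,7):dx=+4,dy=+8->C; (2,8):dx=+8,dy=+15->C; (2,9):dx=-1,dy=+3->D; (3,4):dx=-9,dy=+8->D
  (3,5):dx=-1,dy=+13->D; (3,6):dx=+3,dy=+6->C; (3,7):dx=-3,dy=+4->D; (3,8):dx=+1,dy=+11->C
  (3,9):dx=-8,dy=-1->C; (4,5):dx=+8,dy=+5->C; (4,6):dx=+12,dy=-2->D; (4,7):dx=+6,dy=-4->D
  (4,8):dx=+10,dy=+3->C; (4,9):dx=+1,dy=-9->D; (5,6):dx=+4,dy=-7->D; (5,7):dx=-2,dy=-9->C
  (5,8):dx=+2,dy=-2->D; (5,9):dx=-7,dy=-14->C; (6,7):dx=-6,dy=-2->C; (6,8):dx=-2,dy=+5->D
  (6,9):dx=-11,dy=-7->C; (7,8):dx=+4,dy=+7->C; (7,9):dx=-5,dy=-5->C; (8,9):dx=-9,dy=-12->C
Step 2: C = 23, D = 13, total pairs = 36.
Step 3: tau = (C - D)/(n(n-1)/2) = (23 - 13)/36 = 0.277778.
Step 4: Exact two-sided p-value (enumerate n! = 362880 permutations of y under H0): p = 0.358488.
Step 5: alpha = 0.05. fail to reject H0.

tau_b = 0.2778 (C=23, D=13), p = 0.358488, fail to reject H0.


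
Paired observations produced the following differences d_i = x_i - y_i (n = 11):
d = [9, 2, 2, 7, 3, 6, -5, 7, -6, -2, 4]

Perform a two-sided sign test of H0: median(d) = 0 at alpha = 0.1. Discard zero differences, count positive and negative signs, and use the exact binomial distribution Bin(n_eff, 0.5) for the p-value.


Step 1: Discard zero differences. Original n = 11; n_eff = number of nonzero differences = 11.
Nonzero differences (with sign): +9, +2, +2, +7, +3, +6, -5, +7, -6, -2, +4
Step 2: Count signs: positive = 8, negative = 3.
Step 3: Under H0: P(positive) = 0.5, so the number of positives S ~ Bin(11, 0.5).
Step 4: Two-sided exact p-value = sum of Bin(11,0.5) probabilities at or below the observed probability = 0.226562.
Step 5: alpha = 0.1. fail to reject H0.

n_eff = 11, pos = 8, neg = 3, p = 0.226562, fail to reject H0.


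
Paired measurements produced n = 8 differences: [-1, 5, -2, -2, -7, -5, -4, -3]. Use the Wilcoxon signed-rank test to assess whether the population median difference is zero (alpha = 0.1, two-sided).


Step 1: Drop any zero differences (none here) and take |d_i|.
|d| = [1, 5, 2, 2, 7, 5, 4, 3]
Step 2: Midrank |d_i| (ties get averaged ranks).
ranks: |1|->1, |5|->6.5, |2|->2.5, |2|->2.5, |7|->8, |5|->6.5, |4|->5, |3|->4
Step 3: Attach original signs; sum ranks with positive sign and with negative sign.
W+ = 6.5 = 6.5
W- = 1 + 2.5 + 2.5 + 8 + 6.5 + 5 + 4 = 29.5
(Check: W+ + W- = 36 should equal n(n+1)/2 = 36.)
Step 4: Test statistic W = min(W+, W-) = 6.5.
Step 5: Ties in |d|, so use the tie-corrected normal approximation.
        E[W] = n(n+1)/4 = 8*9/4 = 18.
        Tie groups: |d|=2 (t=2), |d|=5 (t=2); sum(t^3 - t) = 12.
        Var[W] = n(n+1)(2n+1)/24 - sum(t^3-t)/48 = 1224/24 - 12/48 = 50.75.
        z = (W - E[W]) / sqrt(Var[W]) = (6.5 - 18) / 7.1239 = -1.6143.
        Two-sided p = 2*Phi(z) = 0.106466.
Step 6: alpha = 0.1. fail to reject H0.

W+ = 6.5, W- = 29.5, W = min = 6.5, p = 0.106466, fail to reject H0.


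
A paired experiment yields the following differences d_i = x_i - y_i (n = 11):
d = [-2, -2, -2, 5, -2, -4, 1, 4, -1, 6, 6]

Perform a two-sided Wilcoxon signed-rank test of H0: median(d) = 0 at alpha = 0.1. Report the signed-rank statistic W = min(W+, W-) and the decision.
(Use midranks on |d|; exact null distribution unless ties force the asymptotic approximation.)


Step 1: Drop any zero differences (none here) and take |d_i|.
|d| = [2, 2, 2, 5, 2, 4, 1, 4, 1, 6, 6]
Step 2: Midrank |d_i| (ties get averaged ranks).
ranks: |2|->4.5, |2|->4.5, |2|->4.5, |5|->9, |2|->4.5, |4|->7.5, |1|->1.5, |4|->7.5, |1|->1.5, |6|->10.5, |6|->10.5
Step 3: Attach original signs; sum ranks with positive sign and with negative sign.
W+ = 9 + 1.5 + 7.5 + 10.5 + 10.5 = 39
W- = 4.5 + 4.5 + 4.5 + 4.5 + 7.5 + 1.5 = 27
(Check: W+ + W- = 66 should equal n(n+1)/2 = 66.)
Step 4: Test statistic W = min(W+, W-) = 27.
Step 5: Ties in |d|, so use the tie-corrected normal approximation.
        E[W] = n(n+1)/4 = 11*12/4 = 33.
        Tie groups: |d|=1 (t=2), |d|=2 (t=4), |d|=4 (t=2), |d|=6 (t=2); sum(t^3 - t) = 78.
        Var[W] = n(n+1)(2n+1)/24 - sum(t^3-t)/48 = 3036/24 - 78/48 = 124.875.
        z = (W - E[W]) / sqrt(Var[W]) = (27 - 33) / 11.1747 = -0.5369.
        Two-sided p = 2*Phi(z) = 0.591320.
Step 6: alpha = 0.1. fail to reject H0.

W+ = 39, W- = 27, W = min = 27, p = 0.591320, fail to reject H0.


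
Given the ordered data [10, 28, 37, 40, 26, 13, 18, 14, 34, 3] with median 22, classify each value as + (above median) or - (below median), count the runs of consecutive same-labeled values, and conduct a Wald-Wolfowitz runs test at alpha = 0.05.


Step 1: Compute median = 22; label A = above, B = below.
Labels in order: BAAAABBBAB  (n_A = 5, n_B = 5)
Step 2: Count runs R = 5.
Step 3: Under H0 (random ordering), E[R] = 2*n_A*n_B/(n_A+n_B) + 1 = 2*5*5/10 + 1 = 6.0000.
        Var[R] = 2*n_A*n_B*(2*n_A*n_B - n_A - n_B) / ((n_A+n_B)^2 * (n_A+n_B-1)) = 2000/900 = 2.2222.
        SD[R] = 1.4907.
Step 4: Continuity-corrected z = (R + 0.5 - E[R]) / SD[R] = (5 + 0.5 - 6.0000) / 1.4907 = -0.3354.
Step 5: Two-sided p-value via normal approximation = 2*(1 - Phi(|z|)) = 0.737316.
Step 6: alpha = 0.05. fail to reject H0.

R = 5, z = -0.3354, p = 0.737316, fail to reject H0.


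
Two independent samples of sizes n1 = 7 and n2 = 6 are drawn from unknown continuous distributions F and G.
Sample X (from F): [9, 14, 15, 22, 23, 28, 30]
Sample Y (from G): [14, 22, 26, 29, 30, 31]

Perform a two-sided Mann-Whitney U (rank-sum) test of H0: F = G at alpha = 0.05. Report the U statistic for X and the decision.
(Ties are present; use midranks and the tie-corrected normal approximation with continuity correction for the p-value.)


Step 1: Combine and sort all 13 observations; assign midranks.
sorted (value, group): (9,X), (14,X), (14,Y), (15,X), (22,X), (22,Y), (23,X), (26,Y), (28,X), (29,Y), (30,X), (30,Y), (31,Y)
ranks: 9->1, 14->2.5, 14->2.5, 15->4, 22->5.5, 22->5.5, 23->7, 26->8, 28->9, 29->10, 30->11.5, 30->11.5, 31->13
Step 2: Rank sum for X: R1 = 1 + 2.5 + 4 + 5.5 + 7 + 9 + 11.5 = 40.5.
Step 3: U_X = R1 - n1(n1+1)/2 = 40.5 - 7*8/2 = 40.5 - 28 = 12.5.
       U_Y = n1*n2 - U_X = 42 - 12.5 = 29.5.
Step 4: Ties are present, so use the tie-corrected normal approximation (with continuity correction) for the p-value.
Step 5: p-value = 0.251135; compare to alpha = 0.05. fail to reject H0.

U_X = 12.5, p = 0.251135, fail to reject H0 at alpha = 0.05.


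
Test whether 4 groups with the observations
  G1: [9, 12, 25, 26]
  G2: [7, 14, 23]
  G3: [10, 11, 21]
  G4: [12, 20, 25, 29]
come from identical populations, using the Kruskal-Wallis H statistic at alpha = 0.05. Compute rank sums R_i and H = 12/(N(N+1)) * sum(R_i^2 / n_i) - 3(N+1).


Step 1: Combine all N = 14 observations and assign midranks.
sorted (value, group, rank): (7,G2,1), (9,G1,2), (10,G3,3), (11,G3,4), (12,G1,5.5), (12,G4,5.5), (14,G2,7), (20,G4,8), (21,G3,9), (23,G2,10), (25,G1,11.5), (25,G4,11.5), (26,G1,13), (29,G4,14)
Step 2: Sum ranks within each group.
R_1 = 32 (n_1 = 4)
R_2 = 18 (n_2 = 3)
R_3 = 16 (n_3 = 3)
R_4 = 39 (n_4 = 4)
Step 3: H = 12/(N(N+1)) * sum(R_i^2/n_i) - 3(N+1)
     = 12/(14*15) * (32^2/4 + 18^2/3 + 16^2/3 + 39^2/4) - 3*15
     = 0.057143 * 829.583 - 45
     = 2.404762.
Step 4: Ties present; correction factor C = 1 - 12/(14^3 - 14) = 0.995604. Corrected H = 2.404762 / 0.995604 = 2.415379.
Step 5: Under H0, H ~ chi^2(3); p-value = 0.490778.
Step 6: alpha = 0.05. fail to reject H0.

H = 2.4154, df = 3, p = 0.490778, fail to reject H0.


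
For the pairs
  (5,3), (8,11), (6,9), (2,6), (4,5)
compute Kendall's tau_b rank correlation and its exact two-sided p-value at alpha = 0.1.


Step 1: Enumerate the 10 unordered pairs (i,j) with i<j and classify each by sign(x_j-x_i) * sign(y_j-y_i).
  (1,2):dx=+3,dy=+8->C; (1,3):dx=+1,dy=+6->C; (1,4):dx=-3,dy=+3->D; (1,5):dx=-1,dy=+2->D
  (2,3):dx=-2,dy=-2->C; (2,4):dx=-6,dy=-5->C; (2,5):dx=-4,dy=-6->C; (3,4):dx=-4,dy=-3->C
  (3,5):dx=-2,dy=-4->C; (4,5):dx=+2,dy=-1->D
Step 2: C = 7, D = 3, total pairs = 10.
Step 3: tau = (C - D)/(n(n-1)/2) = (7 - 3)/10 = 0.400000.
Step 4: Exact two-sided p-value (enumerate n! = 120 permutations of y under H0): p = 0.483333.
Step 5: alpha = 0.1. fail to reject H0.

tau_b = 0.4000 (C=7, D=3), p = 0.483333, fail to reject H0.


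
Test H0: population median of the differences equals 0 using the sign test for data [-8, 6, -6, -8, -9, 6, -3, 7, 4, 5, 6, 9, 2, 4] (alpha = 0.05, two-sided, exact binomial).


Step 1: Discard zero differences. Original n = 14; n_eff = number of nonzero differences = 14.
Nonzero differences (with sign): -8, +6, -6, -8, -9, +6, -3, +7, +4, +5, +6, +9, +2, +4
Step 2: Count signs: positive = 9, negative = 5.
Step 3: Under H0: P(positive) = 0.5, so the number of positives S ~ Bin(14, 0.5).
Step 4: Two-sided exact p-value = sum of Bin(14,0.5) probabilities at or below the observed probability = 0.423950.
Step 5: alpha = 0.05. fail to reject H0.

n_eff = 14, pos = 9, neg = 5, p = 0.423950, fail to reject H0.


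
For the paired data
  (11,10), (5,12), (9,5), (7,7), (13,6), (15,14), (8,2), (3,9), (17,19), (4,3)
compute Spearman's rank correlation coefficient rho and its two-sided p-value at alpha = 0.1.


Step 1: Rank x and y separately (midranks; no ties here).
rank(x): 11->7, 5->3, 9->6, 7->4, 13->8, 15->9, 8->5, 3->1, 17->10, 4->2
rank(y): 10->7, 12->8, 5->3, 7->5, 6->4, 14->9, 2->1, 9->6, 19->10, 3->2
Step 2: d_i = R_x(i) - R_y(i); compute d_i^2.
  (7-7)^2=0, (3-8)^2=25, (6-3)^2=9, (4-5)^2=1, (8-4)^2=16, (9-9)^2=0, (5-1)^2=16, (1-6)^2=25, (10-10)^2=0, (2-2)^2=0
sum(d^2) = 92.
Step 3: rho = 1 - 6*92 / (10*(10^2 - 1)) = 1 - 552/990 = 0.442424.
Step 4: Under H0, t = rho * sqrt((n-2)/(1-rho^2)) = 1.3954 ~ t(8).
Step 5: Two-sided p-value from the t-distribution with 8 df = 0.200423.
Step 6: alpha = 0.1. fail to reject H0.

rho = 0.4424, p = 0.200423, fail to reject H0 at alpha = 0.1.


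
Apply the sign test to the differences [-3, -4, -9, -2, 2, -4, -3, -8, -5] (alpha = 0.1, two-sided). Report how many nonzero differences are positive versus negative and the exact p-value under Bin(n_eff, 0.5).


Step 1: Discard zero differences. Original n = 9; n_eff = number of nonzero differences = 9.
Nonzero differences (with sign): -3, -4, -9, -2, +2, -4, -3, -8, -5
Step 2: Count signs: positive = 1, negative = 8.
Step 3: Under H0: P(positive) = 0.5, so the number of positives S ~ Bin(9, 0.5).
Step 4: Two-sided exact p-value = sum of Bin(9,0.5) probabilities at or below the observed probability = 0.039062.
Step 5: alpha = 0.1. reject H0.

n_eff = 9, pos = 1, neg = 8, p = 0.039062, reject H0.


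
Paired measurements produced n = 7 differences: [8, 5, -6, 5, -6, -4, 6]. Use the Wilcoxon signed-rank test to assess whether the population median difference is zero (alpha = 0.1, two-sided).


Step 1: Drop any zero differences (none here) and take |d_i|.
|d| = [8, 5, 6, 5, 6, 4, 6]
Step 2: Midrank |d_i| (ties get averaged ranks).
ranks: |8|->7, |5|->2.5, |6|->5, |5|->2.5, |6|->5, |4|->1, |6|->5
Step 3: Attach original signs; sum ranks with positive sign and with negative sign.
W+ = 7 + 2.5 + 2.5 + 5 = 17
W- = 5 + 5 + 1 = 11
(Check: W+ + W- = 28 should equal n(n+1)/2 = 28.)
Step 4: Test statistic W = min(W+, W-) = 11.
Step 5: Ties in |d|, so use the tie-corrected normal approximation.
        E[W] = n(n+1)/4 = 7*8/4 = 14.
        Tie groups: |d|=5 (t=2), |d|=6 (t=3); sum(t^3 - t) = 30.
        Var[W] = n(n+1)(2n+1)/24 - sum(t^3-t)/48 = 840/24 - 30/48 = 34.375.
        z = (W - E[W]) / sqrt(Var[W]) = (11 - 14) / 5.8630 = -0.5117.
        Two-sided p = 2*Phi(z) = 0.608874.
Step 6: alpha = 0.1. fail to reject H0.

W+ = 17, W- = 11, W = min = 11, p = 0.608874, fail to reject H0.


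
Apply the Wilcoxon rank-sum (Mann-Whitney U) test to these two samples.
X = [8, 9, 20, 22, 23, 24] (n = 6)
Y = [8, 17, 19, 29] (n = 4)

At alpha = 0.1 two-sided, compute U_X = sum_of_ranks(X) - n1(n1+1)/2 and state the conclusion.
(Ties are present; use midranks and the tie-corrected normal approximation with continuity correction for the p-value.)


Step 1: Combine and sort all 10 observations; assign midranks.
sorted (value, group): (8,X), (8,Y), (9,X), (17,Y), (19,Y), (20,X), (22,X), (23,X), (24,X), (29,Y)
ranks: 8->1.5, 8->1.5, 9->3, 17->4, 19->5, 20->6, 22->7, 23->8, 24->9, 29->10
Step 2: Rank sum for X: R1 = 1.5 + 3 + 6 + 7 + 8 + 9 = 34.5.
Step 3: U_X = R1 - n1(n1+1)/2 = 34.5 - 6*7/2 = 34.5 - 21 = 13.5.
       U_Y = n1*n2 - U_X = 24 - 13.5 = 10.5.
Step 4: Ties are present, so use the tie-corrected normal approximation (with continuity correction) for the p-value.
Step 5: p-value = 0.830664; compare to alpha = 0.1. fail to reject H0.

U_X = 13.5, p = 0.830664, fail to reject H0 at alpha = 0.1.


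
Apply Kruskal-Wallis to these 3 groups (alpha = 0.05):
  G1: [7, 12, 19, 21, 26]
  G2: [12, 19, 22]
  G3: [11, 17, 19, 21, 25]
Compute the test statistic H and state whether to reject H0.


Step 1: Combine all N = 13 observations and assign midranks.
sorted (value, group, rank): (7,G1,1), (11,G3,2), (12,G1,3.5), (12,G2,3.5), (17,G3,5), (19,G1,7), (19,G2,7), (19,G3,7), (21,G1,9.5), (21,G3,9.5), (22,G2,11), (25,G3,12), (26,G1,13)
Step 2: Sum ranks within each group.
R_1 = 34 (n_1 = 5)
R_2 = 21.5 (n_2 = 3)
R_3 = 35.5 (n_3 = 5)
Step 3: H = 12/(N(N+1)) * sum(R_i^2/n_i) - 3(N+1)
     = 12/(13*14) * (34^2/5 + 21.5^2/3 + 35.5^2/5) - 3*14
     = 0.065934 * 637.333 - 42
     = 0.021978.
Step 4: Ties present; correction factor C = 1 - 36/(13^3 - 13) = 0.983516. Corrected H = 0.021978 / 0.983516 = 0.022346.
Step 5: Under H0, H ~ chi^2(2); p-value = 0.988889.
Step 6: alpha = 0.05. fail to reject H0.

H = 0.0223, df = 2, p = 0.988889, fail to reject H0.


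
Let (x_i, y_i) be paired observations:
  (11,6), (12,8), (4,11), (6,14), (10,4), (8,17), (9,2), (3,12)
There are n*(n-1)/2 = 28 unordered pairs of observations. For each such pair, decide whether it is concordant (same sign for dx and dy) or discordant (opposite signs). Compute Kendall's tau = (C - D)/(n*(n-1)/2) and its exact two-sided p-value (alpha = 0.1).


Step 1: Enumerate the 28 unordered pairs (i,j) with i<j and classify each by sign(x_j-x_i) * sign(y_j-y_i).
  (1,2):dx=+1,dy=+2->C; (1,3):dx=-7,dy=+5->D; (1,4):dx=-5,dy=+8->D; (1,5):dx=-1,dy=-2->C
  (1,6):dx=-3,dy=+11->D; (1,7):dx=-2,dy=-4->C; (1,8):dx=-8,dy=+6->D; (2,3):dx=-8,dy=+3->D
  (2,4):dx=-6,dy=+6->D; (2,5):dx=-2,dy=-4->C; (2,6):dx=-4,dy=+9->D; (2,7):dx=-3,dy=-6->C
  (2,8):dx=-9,dy=+4->D; (3,4):dx=+2,dy=+3->C; (3,5):dx=+6,dy=-7->D; (3,6):dx=+4,dy=+6->C
  (3,7):dx=+5,dy=-9->D; (3,8):dx=-1,dy=+1->D; (4,5):dx=+4,dy=-10->D; (4,6):dx=+2,dy=+3->C
  (4,7):dx=+3,dy=-12->D; (4,8):dx=-3,dy=-2->C; (5,6):dx=-2,dy=+13->D; (5,7):dx=-1,dy=-2->C
  (5,8):dx=-7,dy=+8->D; (6,7):dx=+1,dy=-15->D; (6,8):dx=-5,dy=-5->C; (7,8):dx=-6,dy=+10->D
Step 2: C = 11, D = 17, total pairs = 28.
Step 3: tau = (C - D)/(n(n-1)/2) = (11 - 17)/28 = -0.214286.
Step 4: Exact two-sided p-value (enumerate n! = 40320 permutations of y under H0): p = 0.548413.
Step 5: alpha = 0.1. fail to reject H0.

tau_b = -0.2143 (C=11, D=17), p = 0.548413, fail to reject H0.


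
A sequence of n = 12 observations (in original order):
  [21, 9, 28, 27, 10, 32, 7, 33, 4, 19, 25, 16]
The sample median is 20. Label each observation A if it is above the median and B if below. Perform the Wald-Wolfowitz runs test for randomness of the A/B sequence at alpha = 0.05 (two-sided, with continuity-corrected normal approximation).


Step 1: Compute median = 20; label A = above, B = below.
Labels in order: ABAABABABBAB  (n_A = 6, n_B = 6)
Step 2: Count runs R = 10.
Step 3: Under H0 (random ordering), E[R] = 2*n_A*n_B/(n_A+n_B) + 1 = 2*6*6/12 + 1 = 7.0000.
        Var[R] = 2*n_A*n_B*(2*n_A*n_B - n_A - n_B) / ((n_A+n_B)^2 * (n_A+n_B-1)) = 4320/1584 = 2.7273.
        SD[R] = 1.6514.
Step 4: Continuity-corrected z = (R - 0.5 - E[R]) / SD[R] = (10 - 0.5 - 7.0000) / 1.6514 = 1.5138.
Step 5: Two-sided p-value via normal approximation = 2*(1 - Phi(|z|)) = 0.130070.
Step 6: alpha = 0.05. fail to reject H0.

R = 10, z = 1.5138, p = 0.130070, fail to reject H0.


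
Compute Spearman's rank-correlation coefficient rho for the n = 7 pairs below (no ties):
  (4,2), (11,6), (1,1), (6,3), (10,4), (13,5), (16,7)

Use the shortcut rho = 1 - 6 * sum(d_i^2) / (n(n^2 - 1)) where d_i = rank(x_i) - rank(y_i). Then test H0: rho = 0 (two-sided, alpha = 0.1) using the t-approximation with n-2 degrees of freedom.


Step 1: Rank x and y separately (midranks; no ties here).
rank(x): 4->2, 11->5, 1->1, 6->3, 10->4, 13->6, 16->7
rank(y): 2->2, 6->6, 1->1, 3->3, 4->4, 5->5, 7->7
Step 2: d_i = R_x(i) - R_y(i); compute d_i^2.
  (2-2)^2=0, (5-6)^2=1, (1-1)^2=0, (3-3)^2=0, (4-4)^2=0, (6-5)^2=1, (7-7)^2=0
sum(d^2) = 2.
Step 3: rho = 1 - 6*2 / (7*(7^2 - 1)) = 1 - 12/336 = 0.964286.
Step 4: Under H0, t = rho * sqrt((n-2)/(1-rho^2)) = 8.1408 ~ t(5).
Step 5: Two-sided p-value from the t-distribution with 5 df = 0.000454.
Step 6: alpha = 0.1. reject H0.

rho = 0.9643, p = 0.000454, reject H0 at alpha = 0.1.


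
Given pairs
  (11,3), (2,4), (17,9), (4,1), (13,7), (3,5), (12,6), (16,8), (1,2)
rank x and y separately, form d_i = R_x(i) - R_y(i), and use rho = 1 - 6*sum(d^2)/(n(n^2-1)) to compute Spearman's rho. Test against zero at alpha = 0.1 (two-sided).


Step 1: Rank x and y separately (midranks; no ties here).
rank(x): 11->5, 2->2, 17->9, 4->4, 13->7, 3->3, 12->6, 16->8, 1->1
rank(y): 3->3, 4->4, 9->9, 1->1, 7->7, 5->5, 6->6, 8->8, 2->2
Step 2: d_i = R_x(i) - R_y(i); compute d_i^2.
  (5-3)^2=4, (2-4)^2=4, (9-9)^2=0, (4-1)^2=9, (7-7)^2=0, (3-5)^2=4, (6-6)^2=0, (8-8)^2=0, (1-2)^2=1
sum(d^2) = 22.
Step 3: rho = 1 - 6*22 / (9*(9^2 - 1)) = 1 - 132/720 = 0.816667.
Step 4: Under H0, t = rho * sqrt((n-2)/(1-rho^2)) = 3.7440 ~ t(7).
Step 5: Two-sided p-value from the t-distribution with 7 df = 0.007225.
Step 6: alpha = 0.1. reject H0.

rho = 0.8167, p = 0.007225, reject H0 at alpha = 0.1.


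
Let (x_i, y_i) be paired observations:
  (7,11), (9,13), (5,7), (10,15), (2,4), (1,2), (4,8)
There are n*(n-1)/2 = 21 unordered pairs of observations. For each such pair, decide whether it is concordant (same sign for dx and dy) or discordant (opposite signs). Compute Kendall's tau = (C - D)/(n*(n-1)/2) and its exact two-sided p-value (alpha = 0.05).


Step 1: Enumerate the 21 unordered pairs (i,j) with i<j and classify each by sign(x_j-x_i) * sign(y_j-y_i).
  (1,2):dx=+2,dy=+2->C; (1,3):dx=-2,dy=-4->C; (1,4):dx=+3,dy=+4->C; (1,5):dx=-5,dy=-7->C
  (1,6):dx=-6,dy=-9->C; (1,7):dx=-3,dy=-3->C; (2,3):dx=-4,dy=-6->C; (2,4):dx=+1,dy=+2->C
  (2,5):dx=-7,dy=-9->C; (2,6):dx=-8,dy=-11->C; (2,7):dx=-5,dy=-5->C; (3,4):dx=+5,dy=+8->C
  (3,5):dx=-3,dy=-3->C; (3,6):dx=-4,dy=-5->C; (3,7):dx=-1,dy=+1->D; (4,5):dx=-8,dy=-11->C
  (4,6):dx=-9,dy=-13->C; (4,7):dx=-6,dy=-7->C; (5,6):dx=-1,dy=-2->C; (5,7):dx=+2,dy=+4->C
  (6,7):dx=+3,dy=+6->C
Step 2: C = 20, D = 1, total pairs = 21.
Step 3: tau = (C - D)/(n(n-1)/2) = (20 - 1)/21 = 0.904762.
Step 4: Exact two-sided p-value (enumerate n! = 5040 permutations of y under H0): p = 0.002778.
Step 5: alpha = 0.05. reject H0.

tau_b = 0.9048 (C=20, D=1), p = 0.002778, reject H0.


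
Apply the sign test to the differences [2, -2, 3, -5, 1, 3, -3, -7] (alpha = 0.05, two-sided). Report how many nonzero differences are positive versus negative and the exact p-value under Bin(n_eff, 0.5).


Step 1: Discard zero differences. Original n = 8; n_eff = number of nonzero differences = 8.
Nonzero differences (with sign): +2, -2, +3, -5, +1, +3, -3, -7
Step 2: Count signs: positive = 4, negative = 4.
Step 3: Under H0: P(positive) = 0.5, so the number of positives S ~ Bin(8, 0.5).
Step 4: Two-sided exact p-value = sum of Bin(8,0.5) probabilities at or below the observed probability = 1.000000.
Step 5: alpha = 0.05. fail to reject H0.

n_eff = 8, pos = 4, neg = 4, p = 1.000000, fail to reject H0.


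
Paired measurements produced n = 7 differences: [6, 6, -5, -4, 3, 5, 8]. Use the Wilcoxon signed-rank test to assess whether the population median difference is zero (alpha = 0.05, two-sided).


Step 1: Drop any zero differences (none here) and take |d_i|.
|d| = [6, 6, 5, 4, 3, 5, 8]
Step 2: Midrank |d_i| (ties get averaged ranks).
ranks: |6|->5.5, |6|->5.5, |5|->3.5, |4|->2, |3|->1, |5|->3.5, |8|->7
Step 3: Attach original signs; sum ranks with positive sign and with negative sign.
W+ = 5.5 + 5.5 + 1 + 3.5 + 7 = 22.5
W- = 3.5 + 2 = 5.5
(Check: W+ + W- = 28 should equal n(n+1)/2 = 28.)
Step 4: Test statistic W = min(W+, W-) = 5.5.
Step 5: Ties in |d|, so use the tie-corrected normal approximation.
        E[W] = n(n+1)/4 = 7*8/4 = 14.
        Tie groups: |d|=5 (t=2), |d|=6 (t=2); sum(t^3 - t) = 12.
        Var[W] = n(n+1)(2n+1)/24 - sum(t^3-t)/48 = 840/24 - 12/48 = 34.75.
        z = (W - E[W]) / sqrt(Var[W]) = (5.5 - 14) / 5.8949 = -1.4419.
        Two-sided p = 2*Phi(z) = 0.149325.
Step 6: alpha = 0.05. fail to reject H0.

W+ = 22.5, W- = 5.5, W = min = 5.5, p = 0.149325, fail to reject H0.


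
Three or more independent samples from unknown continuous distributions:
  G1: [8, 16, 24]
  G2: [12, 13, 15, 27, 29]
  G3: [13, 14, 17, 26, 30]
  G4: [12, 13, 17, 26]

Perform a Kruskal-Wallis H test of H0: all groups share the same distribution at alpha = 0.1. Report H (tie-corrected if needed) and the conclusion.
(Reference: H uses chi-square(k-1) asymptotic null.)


Step 1: Combine all N = 17 observations and assign midranks.
sorted (value, group, rank): (8,G1,1), (12,G2,2.5), (12,G4,2.5), (13,G2,5), (13,G3,5), (13,G4,5), (14,G3,7), (15,G2,8), (16,G1,9), (17,G3,10.5), (17,G4,10.5), (24,G1,12), (26,G3,13.5), (26,G4,13.5), (27,G2,15), (29,G2,16), (30,G3,17)
Step 2: Sum ranks within each group.
R_1 = 22 (n_1 = 3)
R_2 = 46.5 (n_2 = 5)
R_3 = 53 (n_3 = 5)
R_4 = 31.5 (n_4 = 4)
Step 3: H = 12/(N(N+1)) * sum(R_i^2/n_i) - 3(N+1)
     = 12/(17*18) * (22^2/3 + 46.5^2/5 + 53^2/5 + 31.5^2/4) - 3*18
     = 0.039216 * 1403.65 - 54
     = 1.044935.
Step 4: Ties present; correction factor C = 1 - 42/(17^3 - 17) = 0.991422. Corrected H = 1.044935 / 0.991422 = 1.053976.
Step 5: Under H0, H ~ chi^2(3); p-value = 0.788194.
Step 6: alpha = 0.1. fail to reject H0.

H = 1.0540, df = 3, p = 0.788194, fail to reject H0.


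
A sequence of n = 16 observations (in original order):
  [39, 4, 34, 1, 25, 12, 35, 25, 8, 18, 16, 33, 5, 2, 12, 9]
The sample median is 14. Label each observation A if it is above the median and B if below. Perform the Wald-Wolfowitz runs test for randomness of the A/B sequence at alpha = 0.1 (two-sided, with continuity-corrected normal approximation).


Step 1: Compute median = 14; label A = above, B = below.
Labels in order: ABABABAABAAABBBB  (n_A = 8, n_B = 8)
Step 2: Count runs R = 10.
Step 3: Under H0 (random ordering), E[R] = 2*n_A*n_B/(n_A+n_B) + 1 = 2*8*8/16 + 1 = 9.0000.
        Var[R] = 2*n_A*n_B*(2*n_A*n_B - n_A - n_B) / ((n_A+n_B)^2 * (n_A+n_B-1)) = 14336/3840 = 3.7333.
        SD[R] = 1.9322.
Step 4: Continuity-corrected z = (R - 0.5 - E[R]) / SD[R] = (10 - 0.5 - 9.0000) / 1.9322 = 0.2588.
Step 5: Two-sided p-value via normal approximation = 2*(1 - Phi(|z|)) = 0.795809.
Step 6: alpha = 0.1. fail to reject H0.

R = 10, z = 0.2588, p = 0.795809, fail to reject H0.


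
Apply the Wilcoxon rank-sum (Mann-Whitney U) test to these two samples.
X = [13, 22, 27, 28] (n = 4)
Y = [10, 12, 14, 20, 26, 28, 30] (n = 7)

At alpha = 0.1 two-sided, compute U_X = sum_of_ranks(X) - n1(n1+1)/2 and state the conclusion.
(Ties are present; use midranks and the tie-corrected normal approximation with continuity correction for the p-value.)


Step 1: Combine and sort all 11 observations; assign midranks.
sorted (value, group): (10,Y), (12,Y), (13,X), (14,Y), (20,Y), (22,X), (26,Y), (27,X), (28,X), (28,Y), (30,Y)
ranks: 10->1, 12->2, 13->3, 14->4, 20->5, 22->6, 26->7, 27->8, 28->9.5, 28->9.5, 30->11
Step 2: Rank sum for X: R1 = 3 + 6 + 8 + 9.5 = 26.5.
Step 3: U_X = R1 - n1(n1+1)/2 = 26.5 - 4*5/2 = 26.5 - 10 = 16.5.
       U_Y = n1*n2 - U_X = 28 - 16.5 = 11.5.
Step 4: Ties are present, so use the tie-corrected normal approximation (with continuity correction) for the p-value.
Step 5: p-value = 0.704817; compare to alpha = 0.1. fail to reject H0.

U_X = 16.5, p = 0.704817, fail to reject H0 at alpha = 0.1.


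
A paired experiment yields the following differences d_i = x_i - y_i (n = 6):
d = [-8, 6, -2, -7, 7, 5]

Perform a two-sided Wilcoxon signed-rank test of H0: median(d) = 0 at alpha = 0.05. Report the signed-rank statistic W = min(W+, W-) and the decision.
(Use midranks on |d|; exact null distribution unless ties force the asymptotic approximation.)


Step 1: Drop any zero differences (none here) and take |d_i|.
|d| = [8, 6, 2, 7, 7, 5]
Step 2: Midrank |d_i| (ties get averaged ranks).
ranks: |8|->6, |6|->3, |2|->1, |7|->4.5, |7|->4.5, |5|->2
Step 3: Attach original signs; sum ranks with positive sign and with negative sign.
W+ = 3 + 4.5 + 2 = 9.5
W- = 6 + 1 + 4.5 = 11.5
(Check: W+ + W- = 21 should equal n(n+1)/2 = 21.)
Step 4: Test statistic W = min(W+, W-) = 9.5.
Step 5: Ties in |d|, so use the tie-corrected normal approximation.
        E[W] = n(n+1)/4 = 6*7/4 = 10.5.
        Tie groups: |d|=7 (t=2); sum(t^3 - t) = 6.
        Var[W] = n(n+1)(2n+1)/24 - sum(t^3-t)/48 = 546/24 - 6/48 = 22.625.
        z = (W - E[W]) / sqrt(Var[W]) = (9.5 - 10.5) / 4.7566 = -0.2102.
        Two-sided p = 2*Phi(z) = 0.833484.
Step 6: alpha = 0.05. fail to reject H0.

W+ = 9.5, W- = 11.5, W = min = 9.5, p = 0.833484, fail to reject H0.


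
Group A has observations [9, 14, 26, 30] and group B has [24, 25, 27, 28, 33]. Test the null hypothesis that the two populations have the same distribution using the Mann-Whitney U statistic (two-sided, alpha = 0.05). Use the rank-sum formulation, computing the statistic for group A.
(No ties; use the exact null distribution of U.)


Step 1: Combine and sort all 9 observations; assign midranks.
sorted (value, group): (9,X), (14,X), (24,Y), (25,Y), (26,X), (27,Y), (28,Y), (30,X), (33,Y)
ranks: 9->1, 14->2, 24->3, 25->4, 26->5, 27->6, 28->7, 30->8, 33->9
Step 2: Rank sum for X: R1 = 1 + 2 + 5 + 8 = 16.
Step 3: U_X = R1 - n1(n1+1)/2 = 16 - 4*5/2 = 16 - 10 = 6.
       U_Y = n1*n2 - U_X = 20 - 6 = 14.
Step 4: No ties, so the exact null distribution of U (based on enumerating the C(9,4) = 126 equally likely rank assignments) gives the two-sided p-value.
Step 5: p-value = 0.412698; compare to alpha = 0.05. fail to reject H0.

U_X = 6, p = 0.412698, fail to reject H0 at alpha = 0.05.


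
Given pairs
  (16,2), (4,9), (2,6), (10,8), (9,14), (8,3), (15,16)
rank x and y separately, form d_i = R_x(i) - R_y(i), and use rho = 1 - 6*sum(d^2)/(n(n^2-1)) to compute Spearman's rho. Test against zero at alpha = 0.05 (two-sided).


Step 1: Rank x and y separately (midranks; no ties here).
rank(x): 16->7, 4->2, 2->1, 10->5, 9->4, 8->3, 15->6
rank(y): 2->1, 9->5, 6->3, 8->4, 14->6, 3->2, 16->7
Step 2: d_i = R_x(i) - R_y(i); compute d_i^2.
  (7-1)^2=36, (2-5)^2=9, (1-3)^2=4, (5-4)^2=1, (4-6)^2=4, (3-2)^2=1, (6-7)^2=1
sum(d^2) = 56.
Step 3: rho = 1 - 6*56 / (7*(7^2 - 1)) = 1 - 336/336 = 0.000000.
Step 4: Under H0, t = rho * sqrt((n-2)/(1-rho^2)) = 0.0000 ~ t(5).
Step 5: Two-sided p-value from the t-distribution with 5 df = 1.000000.
Step 6: alpha = 0.05. fail to reject H0.

rho = 0.0000, p = 1.000000, fail to reject H0 at alpha = 0.05.


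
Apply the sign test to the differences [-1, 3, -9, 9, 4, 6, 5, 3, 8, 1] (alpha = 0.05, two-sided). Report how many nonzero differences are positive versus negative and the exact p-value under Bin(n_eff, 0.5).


Step 1: Discard zero differences. Original n = 10; n_eff = number of nonzero differences = 10.
Nonzero differences (with sign): -1, +3, -9, +9, +4, +6, +5, +3, +8, +1
Step 2: Count signs: positive = 8, negative = 2.
Step 3: Under H0: P(positive) = 0.5, so the number of positives S ~ Bin(10, 0.5).
Step 4: Two-sided exact p-value = sum of Bin(10,0.5) probabilities at or below the observed probability = 0.109375.
Step 5: alpha = 0.05. fail to reject H0.

n_eff = 10, pos = 8, neg = 2, p = 0.109375, fail to reject H0.


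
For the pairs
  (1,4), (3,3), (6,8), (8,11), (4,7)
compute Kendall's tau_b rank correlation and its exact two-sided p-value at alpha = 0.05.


Step 1: Enumerate the 10 unordered pairs (i,j) with i<j and classify each by sign(x_j-x_i) * sign(y_j-y_i).
  (1,2):dx=+2,dy=-1->D; (1,3):dx=+5,dy=+4->C; (1,4):dx=+7,dy=+7->C; (1,5):dx=+3,dy=+3->C
  (2,3):dx=+3,dy=+5->C; (2,4):dx=+5,dy=+8->C; (2,5):dx=+1,dy=+4->C; (3,4):dx=+2,dy=+3->C
  (3,5):dx=-2,dy=-1->C; (4,5):dx=-4,dy=-4->C
Step 2: C = 9, D = 1, total pairs = 10.
Step 3: tau = (C - D)/(n(n-1)/2) = (9 - 1)/10 = 0.800000.
Step 4: Exact two-sided p-value (enumerate n! = 120 permutations of y under H0): p = 0.083333.
Step 5: alpha = 0.05. fail to reject H0.

tau_b = 0.8000 (C=9, D=1), p = 0.083333, fail to reject H0.


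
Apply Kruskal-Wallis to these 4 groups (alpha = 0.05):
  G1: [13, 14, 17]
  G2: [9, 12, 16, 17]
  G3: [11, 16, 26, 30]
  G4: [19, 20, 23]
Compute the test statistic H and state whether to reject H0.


Step 1: Combine all N = 14 observations and assign midranks.
sorted (value, group, rank): (9,G2,1), (11,G3,2), (12,G2,3), (13,G1,4), (14,G1,5), (16,G2,6.5), (16,G3,6.5), (17,G1,8.5), (17,G2,8.5), (19,G4,10), (20,G4,11), (23,G4,12), (26,G3,13), (30,G3,14)
Step 2: Sum ranks within each group.
R_1 = 17.5 (n_1 = 3)
R_2 = 19 (n_2 = 4)
R_3 = 35.5 (n_3 = 4)
R_4 = 33 (n_4 = 3)
Step 3: H = 12/(N(N+1)) * sum(R_i^2/n_i) - 3(N+1)
     = 12/(14*15) * (17.5^2/3 + 19^2/4 + 35.5^2/4 + 33^2/3) - 3*15
     = 0.057143 * 870.396 - 45
     = 4.736905.
Step 4: Ties present; correction factor C = 1 - 12/(14^3 - 14) = 0.995604. Corrected H = 4.736905 / 0.995604 = 4.757818.
Step 5: Under H0, H ~ chi^2(3); p-value = 0.190414.
Step 6: alpha = 0.05. fail to reject H0.

H = 4.7578, df = 3, p = 0.190414, fail to reject H0.


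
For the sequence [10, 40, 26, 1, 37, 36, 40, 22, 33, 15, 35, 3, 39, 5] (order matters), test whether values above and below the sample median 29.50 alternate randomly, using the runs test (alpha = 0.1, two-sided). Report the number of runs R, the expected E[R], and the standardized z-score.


Step 1: Compute median = 29.50; label A = above, B = below.
Labels in order: BABBAAABABABAB  (n_A = 7, n_B = 7)
Step 2: Count runs R = 11.
Step 3: Under H0 (random ordering), E[R] = 2*n_A*n_B/(n_A+n_B) + 1 = 2*7*7/14 + 1 = 8.0000.
        Var[R] = 2*n_A*n_B*(2*n_A*n_B - n_A - n_B) / ((n_A+n_B)^2 * (n_A+n_B-1)) = 8232/2548 = 3.2308.
        SD[R] = 1.7974.
Step 4: Continuity-corrected z = (R - 0.5 - E[R]) / SD[R] = (11 - 0.5 - 8.0000) / 1.7974 = 1.3909.
Step 5: Two-sided p-value via normal approximation = 2*(1 - Phi(|z|)) = 0.164264.
Step 6: alpha = 0.1. fail to reject H0.

R = 11, z = 1.3909, p = 0.164264, fail to reject H0.


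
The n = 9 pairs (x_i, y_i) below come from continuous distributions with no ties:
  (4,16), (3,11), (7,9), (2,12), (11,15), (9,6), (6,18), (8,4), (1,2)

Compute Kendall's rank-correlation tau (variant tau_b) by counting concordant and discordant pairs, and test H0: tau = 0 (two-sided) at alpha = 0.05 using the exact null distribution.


Step 1: Enumerate the 36 unordered pairs (i,j) with i<j and classify each by sign(x_j-x_i) * sign(y_j-y_i).
  (1,2):dx=-1,dy=-5->C; (1,3):dx=+3,dy=-7->D; (1,4):dx=-2,dy=-4->C; (1,5):dx=+7,dy=-1->D
  (1,6):dx=+5,dy=-10->D; (1,7):dx=+2,dy=+2->C; (1,8):dx=+4,dy=-12->D; (1,9):dx=-3,dy=-14->C
  (2,3):dx=+4,dy=-2->D; (2,4):dx=-1,dy=+1->D; (2,5):dx=+8,dy=+4->C; (2,6):dx=+6,dy=-5->D
  (2,7):dx=+3,dy=+7->C; (2,8):dx=+5,dy=-7->D; (2,9):dx=-2,dy=-9->C; (3,4):dx=-5,dy=+3->D
  (3,5):dx=+4,dy=+6->C; (3,6):dx=+2,dy=-3->D; (3,7):dx=-1,dy=+9->D; (3,8):dx=+1,dy=-5->D
  (3,9):dx=-6,dy=-7->C; (4,5):dx=+9,dy=+3->C; (4,6):dx=+7,dy=-6->D; (4,7):dx=+4,dy=+6->C
  (4,8):dx=+6,dy=-8->D; (4,9):dx=-1,dy=-10->C; (5,6):dx=-2,dy=-9->C; (5,7):dx=-5,dy=+3->D
  (5,8):dx=-3,dy=-11->C; (5,9):dx=-10,dy=-13->C; (6,7):dx=-3,dy=+12->D; (6,8):dx=-1,dy=-2->C
  (6,9):dx=-8,dy=-4->C; (7,8):dx=+2,dy=-14->D; (7,9):dx=-5,dy=-16->C; (8,9):dx=-7,dy=-2->C
Step 2: C = 19, D = 17, total pairs = 36.
Step 3: tau = (C - D)/(n(n-1)/2) = (19 - 17)/36 = 0.055556.
Step 4: Exact two-sided p-value (enumerate n! = 362880 permutations of y under H0): p = 0.919455.
Step 5: alpha = 0.05. fail to reject H0.

tau_b = 0.0556 (C=19, D=17), p = 0.919455, fail to reject H0.
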